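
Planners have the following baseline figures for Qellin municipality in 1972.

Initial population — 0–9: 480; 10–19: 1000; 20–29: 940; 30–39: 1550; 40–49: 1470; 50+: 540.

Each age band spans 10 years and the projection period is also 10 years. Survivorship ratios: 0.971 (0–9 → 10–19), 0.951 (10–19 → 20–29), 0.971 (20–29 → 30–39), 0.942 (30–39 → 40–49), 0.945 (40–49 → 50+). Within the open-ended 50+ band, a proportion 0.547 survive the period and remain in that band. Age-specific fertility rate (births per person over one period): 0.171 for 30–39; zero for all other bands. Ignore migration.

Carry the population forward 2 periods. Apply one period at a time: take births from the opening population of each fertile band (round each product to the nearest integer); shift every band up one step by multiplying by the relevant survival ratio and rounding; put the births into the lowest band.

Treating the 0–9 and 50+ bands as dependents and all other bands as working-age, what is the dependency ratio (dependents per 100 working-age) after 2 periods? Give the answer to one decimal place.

After projecting period 1:
Births: 1550 × 0.171 = 265
10–19: 480 × 0.971 = 466
20–29: 1000 × 0.951 = 951
30–39: 940 × 0.971 = 913
40–49: 1550 × 0.942 = 1460
50+: 1470 × 0.945 + 540 × 0.547 = 1389 + 295 = 1684
→ [265, 466, 951, 913, 1460, 1684]
After projecting period 2:
Births: 913 × 0.171 = 156
10–19: 265 × 0.971 = 257
20–29: 466 × 0.951 = 443
30–39: 951 × 0.971 = 923
40–49: 913 × 0.942 = 860
50+: 1460 × 0.945 + 1684 × 0.547 = 1380 + 921 = 2301
→ [156, 257, 443, 923, 860, 2301]
Dependents (band 0–9 + band 50+) = 156 + 2301 = 2457; working-age = 2483; ratio = 2457/2483 × 100 = 99.0

99.0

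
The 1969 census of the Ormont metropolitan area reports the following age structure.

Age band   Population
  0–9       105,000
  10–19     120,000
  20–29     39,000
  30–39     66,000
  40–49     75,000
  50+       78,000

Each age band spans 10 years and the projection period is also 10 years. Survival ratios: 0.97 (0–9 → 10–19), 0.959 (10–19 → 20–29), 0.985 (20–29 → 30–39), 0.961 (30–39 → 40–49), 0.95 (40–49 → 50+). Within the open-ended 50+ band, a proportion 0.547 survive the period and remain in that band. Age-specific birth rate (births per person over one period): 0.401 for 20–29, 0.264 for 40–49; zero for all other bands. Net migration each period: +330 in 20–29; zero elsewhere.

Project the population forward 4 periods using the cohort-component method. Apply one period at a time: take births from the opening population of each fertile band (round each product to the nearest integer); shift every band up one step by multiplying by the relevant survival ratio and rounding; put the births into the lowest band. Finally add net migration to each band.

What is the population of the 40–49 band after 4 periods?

Let group 1 be 0–9 through group 6 = 50+.
[period 1]
Births: 39000 × 0.401 = 15639  |  75000 × 0.264 = 19800 → total 35439
Group 2: 105000 × 0.97 = 101850
Group 3: 120000 × 0.959 = 115080
Group 4: 39000 × 0.985 = 38415
Group 5: 66000 × 0.961 = 63426
Group 6: 75000 × 0.95 + 78000 × 0.547 = 71250 + 42666 = 113916
Net migration: Group 3 + 330 → 115410
Population now: 0–9=35439, 10–19=101850, 20–29=115410, 30–39=38415, 40–49=63426, 50+=113916
[period 2]
Births: 115410 × 0.401 = 46279  |  63426 × 0.264 = 16744 → total 63023
Group 2: 35439 × 0.97 = 34376
Group 3: 101850 × 0.959 = 97674
Group 4: 115410 × 0.985 = 113679
Group 5: 38415 × 0.961 = 36917
Group 6: 63426 × 0.95 + 113916 × 0.547 = 60255 + 62312 = 122567
Net migration: Group 3 + 330 → 98004
Population now: 0–9=63023, 10–19=34376, 20–29=98004, 30–39=113679, 40–49=36917, 50+=122567
[period 3]
Births: 98004 × 0.401 = 39300  |  36917 × 0.264 = 9746 → total 49046
Group 2: 63023 × 0.97 = 61132
Group 3: 34376 × 0.959 = 32967
Group 4: 98004 × 0.985 = 96534
Group 5: 113679 × 0.961 = 109246
Group 6: 36917 × 0.95 + 122567 × 0.547 = 35071 + 67044 = 102115
Net migration: Group 3 + 330 → 33297
Population now: 0–9=49046, 10–19=61132, 20–29=33297, 30–39=96534, 40–49=109246, 50+=102115
[period 4]
Births: 33297 × 0.401 = 13352  |  109246 × 0.264 = 28841 → total 42193
Group 2: 49046 × 0.97 = 47575
Group 3: 61132 × 0.959 = 58626
Group 4: 33297 × 0.985 = 32798
Group 5: 96534 × 0.961 = 92769
Group 6: 109246 × 0.95 + 102115 × 0.547 = 103784 + 55857 = 159641
Net migration: Group 3 + 330 → 58956
Population now: 0–9=42193, 10–19=47575, 20–29=58956, 30–39=32798, 40–49=92769, 50+=159641

92769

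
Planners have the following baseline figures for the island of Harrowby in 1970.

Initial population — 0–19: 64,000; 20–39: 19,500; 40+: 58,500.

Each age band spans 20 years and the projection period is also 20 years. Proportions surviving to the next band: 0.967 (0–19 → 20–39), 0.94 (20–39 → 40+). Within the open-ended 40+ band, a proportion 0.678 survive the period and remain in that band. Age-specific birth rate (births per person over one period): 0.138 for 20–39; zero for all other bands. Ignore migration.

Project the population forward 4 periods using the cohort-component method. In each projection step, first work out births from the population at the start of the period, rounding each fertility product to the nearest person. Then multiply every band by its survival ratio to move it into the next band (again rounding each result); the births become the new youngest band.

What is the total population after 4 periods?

Call the groups 1 to 3, youngest first.
Period 1.
Births: 19500 × 0.138 = 2691
Group 2: 64000 × 0.967 = 61888
Group 3: 19500 × 0.94 + 58500 × 0.678 = 18330 + 39663 = 57993
→ [2691, 61888, 57993]
Period 2.
Births: 61888 × 0.138 = 8541
Group 2: 2691 × 0.967 = 2602
Group 3: 61888 × 0.94 + 57993 × 0.678 = 58175 + 39319 = 97494
→ [8541, 2602, 97494]
Period 3.
Births: 2602 × 0.138 = 359
Group 2: 8541 × 0.967 = 8259
Group 3: 2602 × 0.94 + 97494 × 0.678 = 2446 + 66101 = 68547
→ [359, 8259, 68547]
Period 4.
Births: 8259 × 0.138 = 1140
Group 2: 359 × 0.967 = 347
Group 3: 8259 × 0.94 + 68547 × 0.678 = 7763 + 46475 = 54238
→ [1140, 347, 54238]
Total after period 4: 1140 + 347 + 54238 = 55725

55725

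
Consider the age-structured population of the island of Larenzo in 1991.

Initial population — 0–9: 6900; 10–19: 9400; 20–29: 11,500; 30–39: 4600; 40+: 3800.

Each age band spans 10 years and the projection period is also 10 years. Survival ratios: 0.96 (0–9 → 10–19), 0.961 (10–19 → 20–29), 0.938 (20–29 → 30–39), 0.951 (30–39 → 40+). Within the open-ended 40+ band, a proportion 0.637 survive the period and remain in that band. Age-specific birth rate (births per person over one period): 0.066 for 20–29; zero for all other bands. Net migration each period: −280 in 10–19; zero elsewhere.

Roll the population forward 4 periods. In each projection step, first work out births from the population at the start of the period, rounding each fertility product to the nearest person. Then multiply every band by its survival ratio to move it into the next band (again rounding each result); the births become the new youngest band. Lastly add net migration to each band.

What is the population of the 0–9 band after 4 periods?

28

— Period 1 —
Births: 11500 × 0.066 = 759
10–19: 6900 × 0.96 = 6624
20–29: 9400 × 0.961 = 9033
30–39: 11500 × 0.938 = 10787
40+: 4600 × 0.951 + 3800 × 0.637 = 4375 + 2421 = 6796
Net migration: 10–19 − 280 → 6344
End of period: [759, 6344, 9033, 10787, 6796]
— Period 2 —
Births: 9033 × 0.066 = 596
10–19: 759 × 0.96 = 729
20–29: 6344 × 0.961 = 6097
30–39: 9033 × 0.938 = 8473
40+: 10787 × 0.951 + 6796 × 0.637 = 10258 + 4329 = 14587
Net migration: 10–19 − 280 → 449
End of period: [596, 449, 6097, 8473, 14587]
— Period 3 —
Births: 6097 × 0.066 = 402
10–19: 596 × 0.96 = 572
20–29: 449 × 0.961 = 431
30–39: 6097 × 0.938 = 5719
40+: 8473 × 0.951 + 14587 × 0.637 = 8058 + 9292 = 17350
Net migration: 10–19 − 280 → 292
End of period: [402, 292, 431, 5719, 17350]
— Period 4 —
Births: 431 × 0.066 = 28
10–19: 402 × 0.96 = 386
20–29: 292 × 0.961 = 281
30–39: 431 × 0.938 = 404
40+: 5719 × 0.951 + 17350 × 0.637 = 5439 + 11052 = 16491
Net migration: 10–19 − 280 → 106
End of period: [28, 106, 281, 404, 16491]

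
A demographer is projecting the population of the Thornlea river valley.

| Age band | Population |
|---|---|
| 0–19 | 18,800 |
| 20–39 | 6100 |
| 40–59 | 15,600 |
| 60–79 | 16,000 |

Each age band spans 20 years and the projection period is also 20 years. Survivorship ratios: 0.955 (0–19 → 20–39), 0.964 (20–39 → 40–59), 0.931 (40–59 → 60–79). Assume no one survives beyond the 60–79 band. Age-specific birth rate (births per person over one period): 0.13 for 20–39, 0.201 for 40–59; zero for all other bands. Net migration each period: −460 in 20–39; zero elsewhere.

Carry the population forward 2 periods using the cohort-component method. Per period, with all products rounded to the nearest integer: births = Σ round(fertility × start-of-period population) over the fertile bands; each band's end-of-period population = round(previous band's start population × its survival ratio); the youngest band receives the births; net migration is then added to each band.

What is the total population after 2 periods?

29086

[period 1]
Births: 6100 * 0.13 = 793  |  15600 * 0.201 = 3136 ⇒ total 3929
20–39: 18800 * 0.955 = 17954
40–59: 6100 * 0.964 = 5880
60–79: 15600 * 0.931 = 14524
Net migration: 20–39 − 460 → 17494
Population now: 0–19=3929, 20–39=17494, 40–59=5880, 60–79=14524
[period 2]
Births: 17494 * 0.13 = 2274  |  5880 * 0.201 = 1182 ⇒ total 3456
20–39: 3929 * 0.955 = 3752
40–59: 17494 * 0.964 = 16864
60–79: 5880 * 0.931 = 5474
Net migration: 20–39 − 460 → 3292
Population now: 0–19=3456, 20–39=3292, 40–59=16864, 60–79=5474
Total after period 2: 3456 + 3292 + 16864 + 5474 = 29086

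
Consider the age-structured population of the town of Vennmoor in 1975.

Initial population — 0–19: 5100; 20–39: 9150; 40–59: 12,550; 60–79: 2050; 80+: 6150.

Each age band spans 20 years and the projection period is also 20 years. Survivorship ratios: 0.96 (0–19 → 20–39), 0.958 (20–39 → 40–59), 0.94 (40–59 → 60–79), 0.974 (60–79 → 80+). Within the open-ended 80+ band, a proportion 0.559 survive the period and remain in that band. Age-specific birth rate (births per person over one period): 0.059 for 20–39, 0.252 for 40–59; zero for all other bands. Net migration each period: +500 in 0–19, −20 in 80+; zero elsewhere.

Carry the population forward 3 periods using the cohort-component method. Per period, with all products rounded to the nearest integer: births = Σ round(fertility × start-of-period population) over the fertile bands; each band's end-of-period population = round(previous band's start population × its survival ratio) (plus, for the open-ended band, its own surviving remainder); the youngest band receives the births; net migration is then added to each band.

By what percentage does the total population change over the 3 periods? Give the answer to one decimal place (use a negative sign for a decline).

-16.6

Period 1.
Births: 9150 * 0.059 = 540, 12550 * 0.252 = 3163 → 3703
20–39: 5100 * 0.96 = 4896
40–59: 9150 * 0.958 = 8766
60–79: 12550 * 0.94 = 11797
80+: 2050 * 0.974 + 6150 * 0.559 = 1997 + 3438 = 5435
Net migration: 0–19 + 500 → 4203; 80+ − 20 → 5415
End of period: [4203, 4896, 8766, 11797, 5415]
Period 2.
Births: 4896 * 0.059 = 289, 8766 * 0.252 = 2209 → 2498
20–39: 4203 * 0.96 = 4035
40–59: 4896 * 0.958 = 4690
60–79: 8766 * 0.94 = 8240
80+: 11797 * 0.974 + 5415 * 0.559 = 11490 + 3027 = 14517
Net migration: 0–19 + 500 → 2998; 80+ − 20 → 14497
End of period: [2998, 4035, 4690, 8240, 14497]
Period 3.
Births: 4035 * 0.059 = 238, 4690 * 0.252 = 1182 → 1420
20–39: 2998 * 0.96 = 2878
40–59: 4035 * 0.958 = 3866
60–79: 4690 * 0.94 = 4409
80+: 8240 * 0.974 + 14497 * 0.559 = 8026 + 8104 = 16130
Net migration: 0–19 + 500 → 1920; 80+ − 20 → 16110
End of period: [1920, 2878, 3866, 4409, 16110]
Total: 35000 → 29183; change = -5817; percentage change = -16.6%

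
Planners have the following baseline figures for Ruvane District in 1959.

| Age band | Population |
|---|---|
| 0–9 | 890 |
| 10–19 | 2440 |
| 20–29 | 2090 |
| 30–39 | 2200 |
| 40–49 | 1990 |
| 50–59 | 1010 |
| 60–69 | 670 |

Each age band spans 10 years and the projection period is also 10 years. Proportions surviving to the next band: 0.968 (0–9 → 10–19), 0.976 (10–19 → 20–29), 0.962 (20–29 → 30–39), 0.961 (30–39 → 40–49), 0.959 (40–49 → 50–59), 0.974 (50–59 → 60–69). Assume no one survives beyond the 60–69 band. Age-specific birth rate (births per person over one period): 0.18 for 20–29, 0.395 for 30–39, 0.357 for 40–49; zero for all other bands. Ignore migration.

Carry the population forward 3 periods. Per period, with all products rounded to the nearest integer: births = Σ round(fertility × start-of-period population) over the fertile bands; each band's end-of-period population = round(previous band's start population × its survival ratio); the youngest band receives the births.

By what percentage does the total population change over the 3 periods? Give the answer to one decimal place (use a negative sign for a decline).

— Period 1 —
Births: 2090 × 0.18 = 376, 2200 × 0.395 = 869, 1990 × 0.357 = 710 → 1955
10–19: 890 × 0.968 = 862
20–29: 2440 × 0.976 = 2381
30–39: 2090 × 0.962 = 2011
40–49: 2200 × 0.961 = 2114
50–59: 1990 × 0.959 = 1908
60–69: 1010 × 0.974 = 984
→ [1955, 862, 2381, 2011, 2114, 1908, 984]
— Period 2 —
Births: 2381 × 0.18 = 429, 2011 × 0.395 = 794, 2114 × 0.357 = 755 → 1978
10–19: 1955 × 0.968 = 1892
20–29: 862 × 0.976 = 841
30–39: 2381 × 0.962 = 2291
40–49: 2011 × 0.961 = 1933
50–59: 2114 × 0.959 = 2027
60–69: 1908 × 0.974 = 1858
→ [1978, 1892, 841, 2291, 1933, 2027, 1858]
— Period 3 —
Births: 841 × 0.18 = 151, 2291 × 0.395 = 905, 1933 × 0.357 = 690 → 1746
10–19: 1978 × 0.968 = 1915
20–29: 1892 × 0.976 = 1847
30–39: 841 × 0.962 = 809
40–49: 2291 × 0.961 = 2202
50–59: 1933 × 0.959 = 1854
60–69: 2027 × 0.974 = 1974
→ [1746, 1915, 1847, 809, 2202, 1854, 1974]
Total: 11290 → 12347; change = 1057; percentage change = 9.4%

9.4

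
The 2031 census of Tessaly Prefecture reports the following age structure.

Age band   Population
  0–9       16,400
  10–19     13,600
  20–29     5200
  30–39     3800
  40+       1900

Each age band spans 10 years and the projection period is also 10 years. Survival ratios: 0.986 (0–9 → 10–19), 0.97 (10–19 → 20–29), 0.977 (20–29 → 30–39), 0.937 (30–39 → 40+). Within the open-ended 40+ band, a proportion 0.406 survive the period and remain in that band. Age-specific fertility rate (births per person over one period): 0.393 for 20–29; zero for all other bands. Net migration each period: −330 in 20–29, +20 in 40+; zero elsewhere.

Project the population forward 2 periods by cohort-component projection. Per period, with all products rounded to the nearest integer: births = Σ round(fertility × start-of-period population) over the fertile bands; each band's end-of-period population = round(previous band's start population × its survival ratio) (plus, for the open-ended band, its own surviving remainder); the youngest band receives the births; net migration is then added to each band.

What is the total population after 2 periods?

Let band 1 be 0–9 through band 5 = 40+.
After projecting period 1:
Births: 5200 × 0.393 = 2044
Band 2: 16400 × 0.986 = 16170
Band 3: 13600 × 0.97 = 13192
Band 4: 5200 × 0.977 = 5080
Band 5: 3800 × 0.937 + 1900 × 0.406 = 3561 + 771 = 4332
Net migration: Band 3 − 330 → 12862; Band 5 + 20 → 4352
End of period: [2044, 16170, 12862, 5080, 4352]
After projecting period 2:
Births: 12862 × 0.393 = 5055
Band 2: 2044 × 0.986 = 2015
Band 3: 16170 × 0.97 = 15685
Band 4: 12862 × 0.977 = 12566
Band 5: 5080 × 0.937 + 4352 × 0.406 = 4760 + 1767 = 6527
Net migration: Band 3 − 330 → 15355; Band 5 + 20 → 6547
End of period: [5055, 2015, 15355, 12566, 6547]
Total after period 2: 5055 + 2015 + 15355 + 12566 + 6547 = 41538

41538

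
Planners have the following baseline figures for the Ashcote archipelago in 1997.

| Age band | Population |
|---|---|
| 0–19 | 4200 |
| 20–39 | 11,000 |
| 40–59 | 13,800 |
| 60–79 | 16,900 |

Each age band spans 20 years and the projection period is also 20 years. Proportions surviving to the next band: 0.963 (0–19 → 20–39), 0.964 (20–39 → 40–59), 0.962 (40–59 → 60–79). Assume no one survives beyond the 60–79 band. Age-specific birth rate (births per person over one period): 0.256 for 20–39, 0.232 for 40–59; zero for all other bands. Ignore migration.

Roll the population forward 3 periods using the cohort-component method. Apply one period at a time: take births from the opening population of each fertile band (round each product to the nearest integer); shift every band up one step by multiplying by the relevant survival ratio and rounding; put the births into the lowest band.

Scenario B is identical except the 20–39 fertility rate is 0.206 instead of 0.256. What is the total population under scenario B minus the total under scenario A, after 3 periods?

Period 1.
Births: 11000 * 0.256 = 2816, 13800 * 0.232 = 3202 — total 6018
20–39: 4200 * 0.963 = 4045
40–59: 11000 * 0.964 = 10604
60–79: 13800 * 0.962 = 13276
→ [6018, 4045, 10604, 13276]
Period 2.
Births: 4045 * 0.256 = 1036, 10604 * 0.232 = 2460 — total 3496
20–39: 6018 * 0.963 = 5795
40–59: 4045 * 0.964 = 3899
60–79: 10604 * 0.962 = 10201
→ [3496, 5795, 3899, 10201]
Period 3.
Births: 5795 * 0.256 = 1484, 3899 * 0.232 = 905 — total 2389
20–39: 3496 * 0.963 = 3367
40–59: 5795 * 0.964 = 5586
60–79: 3899 * 0.962 = 3751
→ [2389, 3367, 5586, 3751]
Scenario A total after 3 periods: 15093
Scenario B projection —
Period 1.
Births: 11000 * 0.206 = 2266, 13800 * 0.232 = 3202 — total 5468
20–39: 4200 * 0.963 = 4045
40–59: 11000 * 0.964 = 10604
60–79: 13800 * 0.962 = 13276
→ [5468, 4045, 10604, 13276]
Period 2.
Births: 4045 * 0.206 = 833, 10604 * 0.232 = 2460 — total 3293
20–39: 5468 * 0.963 = 5266
40–59: 4045 * 0.964 = 3899
60–79: 10604 * 0.962 = 10201
→ [3293, 5266, 3899, 10201]
Period 3.
Births: 5266 * 0.206 = 1085, 3899 * 0.232 = 905 — total 1990
20–39: 3293 * 0.963 = 3171
40–59: 5266 * 0.964 = 5076
60–79: 3899 * 0.962 = 3751
→ [1990, 3171, 5076, 3751]
Scenario B total after 3 periods: 13988
Difference B − A = 13988 − 15093 = -1105

-1105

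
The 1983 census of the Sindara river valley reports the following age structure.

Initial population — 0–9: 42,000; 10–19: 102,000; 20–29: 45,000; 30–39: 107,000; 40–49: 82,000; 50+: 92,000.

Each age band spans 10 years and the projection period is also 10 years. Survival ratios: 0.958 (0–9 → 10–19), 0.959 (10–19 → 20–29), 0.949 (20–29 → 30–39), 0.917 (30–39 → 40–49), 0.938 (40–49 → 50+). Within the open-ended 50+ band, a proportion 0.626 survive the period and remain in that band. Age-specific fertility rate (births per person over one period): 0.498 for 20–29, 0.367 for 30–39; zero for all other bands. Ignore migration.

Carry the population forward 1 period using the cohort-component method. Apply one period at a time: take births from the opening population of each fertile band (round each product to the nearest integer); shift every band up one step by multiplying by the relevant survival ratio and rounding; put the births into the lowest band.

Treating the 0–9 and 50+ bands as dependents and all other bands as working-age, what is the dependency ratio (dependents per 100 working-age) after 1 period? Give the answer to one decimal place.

(Bands numbered youngest = 1 to oldest = 6.)
Period 1:
Births: 45000 * 0.498 = 22410, 107000 * 0.367 = 39269 ⇒ total 61679
Band 2: 42000 * 0.958 = 40236
Band 3: 102000 * 0.959 = 97818
Band 4: 45000 * 0.949 = 42705
Band 5: 107000 * 0.917 = 98119
Band 6: 82000 * 0.938 + 92000 * 0.626 = 76916 + 57592 = 134508
Giving 61679 / 40236 / 97818 / 42705 / 98119 / 134508.
Dependents (band 0–9 + band 50+) = 61679 + 134508 = 196187; working-age = 278878; ratio = 196187/278878 × 100 = 70.3

70.3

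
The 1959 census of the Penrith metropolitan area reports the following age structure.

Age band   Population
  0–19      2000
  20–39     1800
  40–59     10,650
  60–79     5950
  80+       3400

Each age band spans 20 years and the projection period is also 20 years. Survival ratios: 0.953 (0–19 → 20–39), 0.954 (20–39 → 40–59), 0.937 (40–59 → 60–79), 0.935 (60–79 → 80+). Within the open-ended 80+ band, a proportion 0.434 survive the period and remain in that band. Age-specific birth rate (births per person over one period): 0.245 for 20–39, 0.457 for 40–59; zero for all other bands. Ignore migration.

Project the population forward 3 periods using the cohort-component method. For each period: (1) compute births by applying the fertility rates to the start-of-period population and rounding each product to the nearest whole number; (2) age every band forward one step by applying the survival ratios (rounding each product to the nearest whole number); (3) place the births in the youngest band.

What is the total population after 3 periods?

Let band 1 be 0–19 through band 5 = 80+.
Period 1.
Births: 1800 × 0.245 = 441 ; 10650 × 0.457 = 4867 — total 5308
Band 2: 2000 × 0.953 = 1906
Band 3: 1800 × 0.954 = 1717
Band 4: 10650 × 0.937 = 9979
Band 5: 5950 × 0.935 + 3400 × 0.434 = 5563 + 1476 = 7039
Population now: 0–19=5308, 20–39=1906, 40–59=1717, 60–79=9979, 80+=7039
Period 2.
Births: 1906 × 0.245 = 467 ; 1717 × 0.457 = 785 — total 1252
Band 2: 5308 × 0.953 = 5059
Band 3: 1906 × 0.954 = 1818
Band 4: 1717 × 0.937 = 1609
Band 5: 9979 × 0.935 + 7039 × 0.434 = 9330 + 3055 = 12385
Population now: 0–19=1252, 20–39=5059, 40–59=1818, 60–79=1609, 80+=12385
Period 3.
Births: 5059 × 0.245 = 1239 ; 1818 × 0.457 = 831 — total 2070
Band 2: 1252 × 0.953 = 1193
Band 3: 5059 × 0.954 = 4826
Band 4: 1818 × 0.937 = 1703
Band 5: 1609 × 0.935 + 12385 × 0.434 = 1504 + 5375 = 6879
Population now: 0–19=2070, 20–39=1193, 40–59=4826, 60–79=1703, 80+=6879
Total after period 3: 2070 + 1193 + 4826 + 1703 + 6879 = 16671

16671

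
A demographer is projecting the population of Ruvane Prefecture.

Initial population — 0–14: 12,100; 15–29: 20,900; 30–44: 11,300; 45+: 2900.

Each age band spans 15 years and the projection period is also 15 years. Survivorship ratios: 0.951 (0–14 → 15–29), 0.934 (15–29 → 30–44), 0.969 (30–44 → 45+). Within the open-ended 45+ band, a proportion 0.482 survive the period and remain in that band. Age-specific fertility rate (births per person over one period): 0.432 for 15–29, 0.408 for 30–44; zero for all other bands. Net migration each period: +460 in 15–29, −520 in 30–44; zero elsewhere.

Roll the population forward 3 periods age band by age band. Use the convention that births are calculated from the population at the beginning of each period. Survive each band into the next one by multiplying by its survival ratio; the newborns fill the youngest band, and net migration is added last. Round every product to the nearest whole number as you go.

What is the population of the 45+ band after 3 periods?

22070

Let band 1 be 0–14 through band 4 = 45+.
Period 1.
Births: 20900 × 0.432 = 9029  |  11300 × 0.408 = 4610 ⇒ total 13639
Band 2: 12100 × 0.951 = 11507
Band 3: 20900 × 0.934 = 19521
Band 4: 11300 × 0.969 + 2900 × 0.482 = 10950 + 1398 = 12348
Net migration: Band 2 + 460 → 11967; Band 3 − 520 → 19001
Population now: 0–14=13639, 15–29=11967, 30–44=19001, 45+=12348
Period 2.
Births: 11967 × 0.432 = 5170  |  19001 × 0.408 = 7752 ⇒ total 12922
Band 2: 13639 × 0.951 = 12971
Band 3: 11967 × 0.934 = 11177
Band 4: 19001 × 0.969 + 12348 × 0.482 = 18412 + 5952 = 24364
Net migration: Band 2 + 460 → 13431; Band 3 − 520 → 10657
Population now: 0–14=12922, 15–29=13431, 30–44=10657, 45+=24364
Period 3.
Births: 13431 × 0.432 = 5802  |  10657 × 0.408 = 4348 ⇒ total 10150
Band 2: 12922 × 0.951 = 12289
Band 3: 13431 × 0.934 = 12545
Band 4: 10657 × 0.969 + 24364 × 0.482 = 10327 + 11743 = 22070
Net migration: Band 2 + 460 → 12749; Band 3 − 520 → 12025
Population now: 0–14=10150, 15–29=12749, 30–44=12025, 45+=22070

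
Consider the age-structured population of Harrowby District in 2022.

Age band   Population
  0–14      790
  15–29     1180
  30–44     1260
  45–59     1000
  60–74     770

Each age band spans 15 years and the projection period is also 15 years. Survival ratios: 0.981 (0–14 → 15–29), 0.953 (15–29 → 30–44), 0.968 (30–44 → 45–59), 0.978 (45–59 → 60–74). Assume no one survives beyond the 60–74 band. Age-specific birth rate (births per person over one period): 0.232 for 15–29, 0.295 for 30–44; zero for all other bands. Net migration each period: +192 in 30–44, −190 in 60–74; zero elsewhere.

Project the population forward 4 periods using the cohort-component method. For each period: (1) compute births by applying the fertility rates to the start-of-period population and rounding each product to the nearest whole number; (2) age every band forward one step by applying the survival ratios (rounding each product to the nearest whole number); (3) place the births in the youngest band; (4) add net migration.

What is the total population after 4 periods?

2964

Let group 1 be 0–14 through group 5 = 60–74.
[period 1]
Births: 1180 × 0.232 = 274  |  1260 × 0.295 = 372 → 646
Group 2: 790 × 0.981 = 775
Group 3: 1180 × 0.953 = 1125
Group 4: 1260 × 0.968 = 1220
Group 5: 1000 × 0.978 = 978
Net migration: Group 3 + 192 → 1317; Group 5 − 190 → 788
End of period: [646, 775, 1317, 1220, 788]
[period 2]
Births: 775 × 0.232 = 180  |  1317 × 0.295 = 389 → 569
Group 2: 646 × 0.981 = 634
Group 3: 775 × 0.953 = 739
Group 4: 1317 × 0.968 = 1275
Group 5: 1220 × 0.978 = 1193
Net migration: Group 3 + 192 → 931; Group 5 − 190 → 1003
End of period: [569, 634, 931, 1275, 1003]
[period 3]
Births: 634 × 0.232 = 147  |  931 × 0.295 = 275 → 422
Group 2: 569 × 0.981 = 558
Group 3: 634 × 0.953 = 604
Group 4: 931 × 0.968 = 901
Group 5: 1275 × 0.978 = 1247
Net migration: Group 3 + 192 → 796; Group 5 − 190 → 1057
End of period: [422, 558, 796, 901, 1057]
[period 4]
Births: 558 × 0.232 = 129  |  796 × 0.295 = 235 → 364
Group 2: 422 × 0.981 = 414
Group 3: 558 × 0.953 = 532
Group 4: 796 × 0.968 = 771
Group 5: 901 × 0.978 = 881
Net migration: Group 3 + 192 → 724; Group 5 − 190 → 691
End of period: [364, 414, 724, 771, 691]
Total after period 4: 364 + 414 + 724 + 771 + 691 = 2964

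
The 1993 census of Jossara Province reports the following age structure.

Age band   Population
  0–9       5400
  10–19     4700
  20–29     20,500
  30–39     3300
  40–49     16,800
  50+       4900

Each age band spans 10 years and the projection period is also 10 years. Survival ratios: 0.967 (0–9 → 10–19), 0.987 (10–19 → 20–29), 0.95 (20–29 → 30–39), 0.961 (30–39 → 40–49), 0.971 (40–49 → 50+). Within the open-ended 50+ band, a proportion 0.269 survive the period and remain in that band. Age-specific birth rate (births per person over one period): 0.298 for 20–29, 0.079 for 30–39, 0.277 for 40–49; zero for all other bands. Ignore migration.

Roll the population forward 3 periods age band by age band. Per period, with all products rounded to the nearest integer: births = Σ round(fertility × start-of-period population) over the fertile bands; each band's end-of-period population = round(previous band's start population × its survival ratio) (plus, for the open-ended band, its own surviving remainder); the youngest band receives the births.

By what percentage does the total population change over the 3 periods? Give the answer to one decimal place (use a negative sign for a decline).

Numbering the groups 1..6 from youngest to oldest:
After projecting period 1:
Births: 20500 * 0.298 = 6109  |  3300 * 0.079 = 261  |  16800 * 0.277 = 4654 ⇒ total 11024
Group 2: 5400 * 0.967 = 5222
Group 3: 4700 * 0.987 = 4639
Group 4: 20500 * 0.95 = 19475
Group 5: 3300 * 0.961 = 3171
Group 6: 16800 * 0.971 + 4900 * 0.269 = 16313 + 1318 = 17631
→ [11024, 5222, 4639, 19475, 3171, 17631]
After projecting period 2:
Births: 4639 * 0.298 = 1382  |  19475 * 0.079 = 1539  |  3171 * 0.277 = 878 ⇒ total 3799
Group 2: 11024 * 0.967 = 10660
Group 3: 5222 * 0.987 = 5154
Group 4: 4639 * 0.95 = 4407
Group 5: 19475 * 0.961 = 18715
Group 6: 3171 * 0.971 + 17631 * 0.269 = 3079 + 4743 = 7822
→ [3799, 10660, 5154, 4407, 18715, 7822]
After projecting period 3:
Births: 5154 * 0.298 = 1536  |  4407 * 0.079 = 348  |  18715 * 0.277 = 5184 ⇒ total 7068
Group 2: 3799 * 0.967 = 3674
Group 3: 10660 * 0.987 = 10521
Group 4: 5154 * 0.95 = 4896
Group 5: 4407 * 0.961 = 4235
Group 6: 18715 * 0.971 + 7822 * 0.269 = 18172 + 2104 = 20276
→ [7068, 3674, 10521, 4896, 4235, 20276]
Total: 55600 → 50670; change = -4930; percentage change = -8.9%

-8.9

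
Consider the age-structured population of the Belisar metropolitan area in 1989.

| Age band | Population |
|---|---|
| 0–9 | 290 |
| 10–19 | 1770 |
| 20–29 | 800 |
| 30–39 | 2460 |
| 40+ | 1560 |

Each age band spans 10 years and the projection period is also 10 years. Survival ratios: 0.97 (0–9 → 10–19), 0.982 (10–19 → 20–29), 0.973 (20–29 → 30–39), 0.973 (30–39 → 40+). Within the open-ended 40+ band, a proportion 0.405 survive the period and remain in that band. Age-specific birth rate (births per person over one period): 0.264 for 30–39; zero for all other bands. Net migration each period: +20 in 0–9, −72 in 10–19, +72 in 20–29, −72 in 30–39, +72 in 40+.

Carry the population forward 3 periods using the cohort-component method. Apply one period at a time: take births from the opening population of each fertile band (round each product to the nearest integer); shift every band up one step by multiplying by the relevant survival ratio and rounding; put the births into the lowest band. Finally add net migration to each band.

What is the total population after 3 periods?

Numbering the groups 1..5 from youngest to oldest:
After projecting period 1:
Births: 2460 * 0.264 = 649
Group 2: 290 * 0.97 = 281
Group 3: 1770 * 0.982 = 1738
Group 4: 800 * 0.973 = 778
Group 5: 2460 * 0.973 + 1560 * 0.405 = 2394 + 632 = 3026
Net migration: Group 1 + 20 → 669; Group 2 − 72 → 209; Group 3 + 72 → 1810; Group 4 − 72 → 706; Group 5 + 72 → 3098
Population now: 0–9=669, 10–19=209, 20–29=1810, 30–39=706, 40+=3098
After projecting period 2:
Births: 706 * 0.264 = 186
Group 2: 669 * 0.97 = 649
Group 3: 209 * 0.982 = 205
Group 4: 1810 * 0.973 = 1761
Group 5: 706 * 0.973 + 3098 * 0.405 = 687 + 1255 = 1942
Net migration: Group 1 + 20 → 206; Group 2 − 72 → 577; Group 3 + 72 → 277; Group 4 − 72 → 1689; Group 5 + 72 → 2014
Population now: 0–9=206, 10–19=577, 20–29=277, 30–39=1689, 40+=2014
After projecting period 3:
Births: 1689 * 0.264 = 446
Group 2: 206 * 0.97 = 200
Group 3: 577 * 0.982 = 567
Group 4: 277 * 0.973 = 270
Group 5: 1689 * 0.973 + 2014 * 0.405 = 1643 + 816 = 2459
Net migration: Group 1 + 20 → 466; Group 2 − 72 → 128; Group 3 + 72 → 639; Group 4 − 72 → 198; Group 5 + 72 → 2531
Population now: 0–9=466, 10–19=128, 20–29=639, 30–39=198, 40+=2531
Total after period 3: 466 + 128 + 639 + 198 + 2531 = 3962

3962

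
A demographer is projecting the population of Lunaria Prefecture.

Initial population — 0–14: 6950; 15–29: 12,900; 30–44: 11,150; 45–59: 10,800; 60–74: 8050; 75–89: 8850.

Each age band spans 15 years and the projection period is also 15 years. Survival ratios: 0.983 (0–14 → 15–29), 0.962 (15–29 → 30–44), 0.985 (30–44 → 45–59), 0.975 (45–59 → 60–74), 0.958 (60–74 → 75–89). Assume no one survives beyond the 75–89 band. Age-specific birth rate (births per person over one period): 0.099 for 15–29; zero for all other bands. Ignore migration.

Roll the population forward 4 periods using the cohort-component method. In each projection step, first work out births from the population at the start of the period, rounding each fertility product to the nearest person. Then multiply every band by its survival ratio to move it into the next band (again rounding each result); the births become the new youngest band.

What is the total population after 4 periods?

After projecting period 1:
Births: 12900 * 0.099 = 1277
15–29: 6950 * 0.983 = 6832
30–44: 12900 * 0.962 = 12410
45–59: 11150 * 0.985 = 10983
60–74: 10800 * 0.975 = 10530
75–89: 8050 * 0.958 = 7712
→ [1277, 6832, 12410, 10983, 10530, 7712]
After projecting period 2:
Births: 6832 * 0.099 = 676
15–29: 1277 * 0.983 = 1255
30–44: 6832 * 0.962 = 6572
45–59: 12410 * 0.985 = 12224
60–74: 10983 * 0.975 = 10708
75–89: 10530 * 0.958 = 10088
→ [676, 1255, 6572, 12224, 10708, 10088]
After projecting period 3:
Births: 1255 * 0.099 = 124
15–29: 676 * 0.983 = 665
30–44: 1255 * 0.962 = 1207
45–59: 6572 * 0.985 = 6473
60–74: 12224 * 0.975 = 11918
75–89: 10708 * 0.958 = 10258
→ [124, 665, 1207, 6473, 11918, 10258]
After projecting period 4:
Births: 665 * 0.099 = 66
15–29: 124 * 0.983 = 122
30–44: 665 * 0.962 = 640
45–59: 1207 * 0.985 = 1189
60–74: 6473 * 0.975 = 6311
75–89: 11918 * 0.958 = 11417
→ [66, 122, 640, 1189, 6311, 11417]
Total after period 4: 66 + 122 + 640 + 1189 + 6311 + 11417 = 19745

19745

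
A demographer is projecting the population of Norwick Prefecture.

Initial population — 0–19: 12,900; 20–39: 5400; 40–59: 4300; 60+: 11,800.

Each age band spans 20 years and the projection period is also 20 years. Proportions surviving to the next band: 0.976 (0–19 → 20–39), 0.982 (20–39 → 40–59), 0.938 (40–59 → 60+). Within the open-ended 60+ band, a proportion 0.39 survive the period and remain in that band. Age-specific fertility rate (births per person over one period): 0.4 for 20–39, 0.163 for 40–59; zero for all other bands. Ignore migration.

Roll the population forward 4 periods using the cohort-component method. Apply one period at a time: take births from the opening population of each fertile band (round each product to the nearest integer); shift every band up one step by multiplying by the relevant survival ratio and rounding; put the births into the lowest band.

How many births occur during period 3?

3132

Let group 1 be 0–19 through group 4 = 60+.
[period 1]
Births: 5400 × 0.4 = 2160 ; 4300 × 0.163 = 701 → total 2861
Group 2: 12900 × 0.976 = 12590
Group 3: 5400 × 0.982 = 5303
Group 4: 4300 × 0.938 + 11800 × 0.39 = 4033 + 4602 = 8635
End of period: [2861, 12590, 5303, 8635]
[period 2]
Births: 12590 × 0.4 = 5036 ; 5303 × 0.163 = 864 → total 5900
Group 2: 2861 × 0.976 = 2792
Group 3: 12590 × 0.982 = 12363
Group 4: 5303 × 0.938 + 8635 × 0.39 = 4974 + 3368 = 8342
End of period: [5900, 2792, 12363, 8342]
[period 3]
Births: 2792 × 0.4 = 1117 ; 12363 × 0.163 = 2015 → total 3132
Group 2: 5900 × 0.976 = 5758
Group 3: 2792 × 0.982 = 2742
Group 4: 12363 × 0.938 + 8342 × 0.39 = 11596 + 3253 = 14849
End of period: [3132, 5758, 2742, 14849]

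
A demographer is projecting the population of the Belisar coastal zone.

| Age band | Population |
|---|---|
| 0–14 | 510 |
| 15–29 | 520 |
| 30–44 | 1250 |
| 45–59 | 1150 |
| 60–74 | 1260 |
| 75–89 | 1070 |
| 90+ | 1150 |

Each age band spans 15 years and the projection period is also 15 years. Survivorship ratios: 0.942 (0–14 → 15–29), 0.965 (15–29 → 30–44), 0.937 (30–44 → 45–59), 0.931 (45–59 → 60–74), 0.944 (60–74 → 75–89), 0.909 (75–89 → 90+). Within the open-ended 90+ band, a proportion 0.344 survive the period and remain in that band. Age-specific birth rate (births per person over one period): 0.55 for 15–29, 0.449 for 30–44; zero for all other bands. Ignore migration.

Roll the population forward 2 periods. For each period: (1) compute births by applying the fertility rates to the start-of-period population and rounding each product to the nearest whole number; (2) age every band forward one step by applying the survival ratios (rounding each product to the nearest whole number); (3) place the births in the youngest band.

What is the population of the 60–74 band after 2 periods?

1090

Numbering the groups 1..7 from youngest to oldest:
— Period 1 —
Births: 520 × 0.55 = 286 ; 1250 × 0.449 = 561 → total 847
Group 2: 510 × 0.942 = 480
Group 3: 520 × 0.965 = 502
Group 4: 1250 × 0.937 = 1171
Group 5: 1150 × 0.931 = 1071
Group 6: 1260 × 0.944 = 1189
Group 7: 1070 × 0.909 + 1150 × 0.344 = 973 + 396 = 1369
Giving 847 / 480 / 502 / 1171 / 1071 / 1189 / 1369.
— Period 2 —
Births: 480 × 0.55 = 264 ; 502 × 0.449 = 225 → total 489
Group 2: 847 × 0.942 = 798
Group 3: 480 × 0.965 = 463
Group 4: 502 × 0.937 = 470
Group 5: 1171 × 0.931 = 1090
Group 6: 1071 × 0.944 = 1011
Group 7: 1189 × 0.909 + 1369 × 0.344 = 1081 + 471 = 1552
Giving 489 / 798 / 463 / 470 / 1090 / 1011 / 1552.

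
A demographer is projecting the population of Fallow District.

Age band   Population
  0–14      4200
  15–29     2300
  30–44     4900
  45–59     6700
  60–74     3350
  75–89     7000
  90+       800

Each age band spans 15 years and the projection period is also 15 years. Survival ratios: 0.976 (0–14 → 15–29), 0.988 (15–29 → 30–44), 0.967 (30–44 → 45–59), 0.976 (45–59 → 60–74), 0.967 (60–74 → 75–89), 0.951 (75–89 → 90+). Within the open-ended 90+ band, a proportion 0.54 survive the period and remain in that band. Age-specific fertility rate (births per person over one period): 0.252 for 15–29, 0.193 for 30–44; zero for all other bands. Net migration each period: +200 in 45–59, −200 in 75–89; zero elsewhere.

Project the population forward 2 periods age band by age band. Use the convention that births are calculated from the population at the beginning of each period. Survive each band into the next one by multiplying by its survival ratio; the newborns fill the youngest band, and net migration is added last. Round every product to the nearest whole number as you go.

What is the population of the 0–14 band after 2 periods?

(Groups numbered youngest = 1 to oldest = 7.)
[period 1]
Births: 2300 * 0.252 = 580, 4900 * 0.193 = 946 — total 1526
Group 2: 4200 * 0.976 = 4099
Group 3: 2300 * 0.988 = 2272
Group 4: 4900 * 0.967 = 4738
Group 5: 6700 * 0.976 = 6539
Group 6: 3350 * 0.967 = 3239
Group 7: 7000 * 0.951 + 800 * 0.54 = 6657 + 432 = 7089
Net migration: Group 4 + 200 → 4938; Group 6 − 200 → 3039
Population now: 0–14=1526, 15–29=4099, 30–44=2272, 45–59=4938, 60–74=6539, 75–89=3039, 90+=7089
[period 2]
Births: 4099 * 0.252 = 1033, 2272 * 0.193 = 438 — total 1471
Group 2: 1526 * 0.976 = 1489
Group 3: 4099 * 0.988 = 4050
Group 4: 2272 * 0.967 = 2197
Group 5: 4938 * 0.976 = 4819
Group 6: 6539 * 0.967 = 6323
Group 7: 3039 * 0.951 + 7089 * 0.54 = 2890 + 3828 = 6718
Net migration: Group 4 + 200 → 2397; Group 6 − 200 → 6123
Population now: 0–14=1471, 15–29=1489, 30–44=4050, 45–59=2397, 60–74=4819, 75–89=6123, 90+=6718

1471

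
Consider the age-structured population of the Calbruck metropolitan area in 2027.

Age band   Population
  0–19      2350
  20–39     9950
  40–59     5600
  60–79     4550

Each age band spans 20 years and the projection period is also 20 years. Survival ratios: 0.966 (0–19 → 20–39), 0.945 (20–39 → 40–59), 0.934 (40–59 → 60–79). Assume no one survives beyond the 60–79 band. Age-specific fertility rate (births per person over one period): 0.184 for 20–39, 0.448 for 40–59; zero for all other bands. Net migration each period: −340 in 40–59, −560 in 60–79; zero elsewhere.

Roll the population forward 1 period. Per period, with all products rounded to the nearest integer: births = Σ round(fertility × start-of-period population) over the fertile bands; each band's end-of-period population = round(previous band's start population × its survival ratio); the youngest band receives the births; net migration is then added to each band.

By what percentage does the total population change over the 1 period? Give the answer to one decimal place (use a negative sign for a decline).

After projecting period 1:
Births: 9950 × 0.184 = 1831  |  5600 × 0.448 = 2509 — total 4340
20–39: 2350 × 0.966 = 2270
40–59: 9950 × 0.945 = 9403
60–79: 5600 × 0.934 = 5230
Net migration: 40–59 − 340 → 9063; 60–79 − 560 → 4670
Giving 4340 / 2270 / 9063 / 4670.
Total: 22450 → 20343; change = -2107; percentage change = -9.4%

-9.4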